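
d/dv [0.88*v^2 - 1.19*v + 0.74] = 1.76*v - 1.19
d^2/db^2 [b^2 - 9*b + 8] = 2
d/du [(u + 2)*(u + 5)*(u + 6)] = 3*u^2 + 26*u + 52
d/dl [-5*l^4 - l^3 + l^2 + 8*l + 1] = -20*l^3 - 3*l^2 + 2*l + 8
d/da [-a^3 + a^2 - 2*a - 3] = -3*a^2 + 2*a - 2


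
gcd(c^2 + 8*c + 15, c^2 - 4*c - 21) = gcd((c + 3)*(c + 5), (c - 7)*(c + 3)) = c + 3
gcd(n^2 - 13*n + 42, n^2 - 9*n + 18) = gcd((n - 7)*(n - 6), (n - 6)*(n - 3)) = n - 6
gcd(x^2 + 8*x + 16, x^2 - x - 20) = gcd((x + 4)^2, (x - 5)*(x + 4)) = x + 4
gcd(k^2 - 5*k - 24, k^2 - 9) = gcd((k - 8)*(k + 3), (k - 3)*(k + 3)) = k + 3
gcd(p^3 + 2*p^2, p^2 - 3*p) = p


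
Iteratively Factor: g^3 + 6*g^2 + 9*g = (g + 3)*(g^2 + 3*g) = g*(g + 3)*(g + 3)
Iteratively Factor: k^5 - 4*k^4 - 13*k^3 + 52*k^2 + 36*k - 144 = (k - 3)*(k^4 - k^3 - 16*k^2 + 4*k + 48) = (k - 3)*(k + 2)*(k^3 - 3*k^2 - 10*k + 24) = (k - 3)*(k + 2)*(k + 3)*(k^2 - 6*k + 8) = (k - 3)*(k - 2)*(k + 2)*(k + 3)*(k - 4)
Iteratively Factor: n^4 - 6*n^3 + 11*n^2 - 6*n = (n - 2)*(n^3 - 4*n^2 + 3*n) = (n - 2)*(n - 1)*(n^2 - 3*n) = n*(n - 2)*(n - 1)*(n - 3)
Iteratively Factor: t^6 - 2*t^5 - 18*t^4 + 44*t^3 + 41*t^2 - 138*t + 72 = (t + 4)*(t^5 - 6*t^4 + 6*t^3 + 20*t^2 - 39*t + 18) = (t - 1)*(t + 4)*(t^4 - 5*t^3 + t^2 + 21*t - 18) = (t - 1)^2*(t + 4)*(t^3 - 4*t^2 - 3*t + 18) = (t - 3)*(t - 1)^2*(t + 4)*(t^2 - t - 6) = (t - 3)*(t - 1)^2*(t + 2)*(t + 4)*(t - 3)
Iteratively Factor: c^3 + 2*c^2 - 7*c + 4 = (c - 1)*(c^2 + 3*c - 4) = (c - 1)*(c + 4)*(c - 1)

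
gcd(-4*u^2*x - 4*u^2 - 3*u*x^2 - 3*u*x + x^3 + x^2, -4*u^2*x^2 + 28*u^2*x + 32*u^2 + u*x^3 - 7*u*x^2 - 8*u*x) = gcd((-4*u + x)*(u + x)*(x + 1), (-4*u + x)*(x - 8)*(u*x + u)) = -4*u*x - 4*u + x^2 + x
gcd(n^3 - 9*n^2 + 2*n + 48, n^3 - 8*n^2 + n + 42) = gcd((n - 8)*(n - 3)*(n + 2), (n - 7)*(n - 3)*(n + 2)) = n^2 - n - 6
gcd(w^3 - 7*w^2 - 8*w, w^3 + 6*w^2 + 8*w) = w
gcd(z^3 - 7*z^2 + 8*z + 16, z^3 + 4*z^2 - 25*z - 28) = z^2 - 3*z - 4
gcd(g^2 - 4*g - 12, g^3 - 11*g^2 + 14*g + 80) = g + 2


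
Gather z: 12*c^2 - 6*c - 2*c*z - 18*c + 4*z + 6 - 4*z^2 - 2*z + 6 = 12*c^2 - 24*c - 4*z^2 + z*(2 - 2*c) + 12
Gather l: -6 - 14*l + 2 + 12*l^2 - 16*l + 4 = 12*l^2 - 30*l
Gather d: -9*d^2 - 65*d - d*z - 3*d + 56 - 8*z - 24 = -9*d^2 + d*(-z - 68) - 8*z + 32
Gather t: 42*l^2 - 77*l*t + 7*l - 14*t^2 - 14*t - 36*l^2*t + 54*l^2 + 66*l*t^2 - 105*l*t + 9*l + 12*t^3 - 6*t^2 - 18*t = 96*l^2 + 16*l + 12*t^3 + t^2*(66*l - 20) + t*(-36*l^2 - 182*l - 32)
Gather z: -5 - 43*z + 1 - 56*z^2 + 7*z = -56*z^2 - 36*z - 4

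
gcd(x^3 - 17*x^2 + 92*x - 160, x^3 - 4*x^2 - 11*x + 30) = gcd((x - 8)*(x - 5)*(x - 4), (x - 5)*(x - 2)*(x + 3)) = x - 5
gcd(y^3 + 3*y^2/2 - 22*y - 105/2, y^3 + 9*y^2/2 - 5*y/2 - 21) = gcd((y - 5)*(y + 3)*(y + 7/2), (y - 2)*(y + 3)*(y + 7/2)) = y^2 + 13*y/2 + 21/2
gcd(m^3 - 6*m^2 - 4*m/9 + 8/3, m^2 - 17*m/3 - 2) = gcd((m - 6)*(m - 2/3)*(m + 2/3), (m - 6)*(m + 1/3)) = m - 6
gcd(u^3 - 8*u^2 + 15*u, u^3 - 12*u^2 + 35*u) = u^2 - 5*u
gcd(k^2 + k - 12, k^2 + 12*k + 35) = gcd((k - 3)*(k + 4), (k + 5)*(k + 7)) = 1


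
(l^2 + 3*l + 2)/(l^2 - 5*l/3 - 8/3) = 3*(l + 2)/(3*l - 8)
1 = 1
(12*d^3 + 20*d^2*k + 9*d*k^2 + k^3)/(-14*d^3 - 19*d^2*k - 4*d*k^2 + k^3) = (-6*d - k)/(7*d - k)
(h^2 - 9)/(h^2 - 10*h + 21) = (h + 3)/(h - 7)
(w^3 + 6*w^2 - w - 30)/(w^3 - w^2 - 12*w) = (w^2 + 3*w - 10)/(w*(w - 4))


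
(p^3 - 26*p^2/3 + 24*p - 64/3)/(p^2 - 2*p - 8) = (3*p^2 - 14*p + 16)/(3*(p + 2))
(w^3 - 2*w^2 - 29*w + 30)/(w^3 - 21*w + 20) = (w - 6)/(w - 4)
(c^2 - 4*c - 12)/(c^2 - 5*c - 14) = (c - 6)/(c - 7)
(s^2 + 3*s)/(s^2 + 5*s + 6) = s/(s + 2)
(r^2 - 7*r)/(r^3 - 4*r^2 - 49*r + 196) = r/(r^2 + 3*r - 28)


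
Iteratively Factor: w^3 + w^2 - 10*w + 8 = (w + 4)*(w^2 - 3*w + 2) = (w - 2)*(w + 4)*(w - 1)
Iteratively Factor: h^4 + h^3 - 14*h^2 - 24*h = (h + 3)*(h^3 - 2*h^2 - 8*h) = (h - 4)*(h + 3)*(h^2 + 2*h) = (h - 4)*(h + 2)*(h + 3)*(h)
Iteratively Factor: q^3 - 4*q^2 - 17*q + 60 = (q + 4)*(q^2 - 8*q + 15) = (q - 3)*(q + 4)*(q - 5)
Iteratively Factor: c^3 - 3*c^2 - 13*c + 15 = (c + 3)*(c^2 - 6*c + 5) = (c - 1)*(c + 3)*(c - 5)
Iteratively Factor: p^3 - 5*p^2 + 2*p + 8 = (p + 1)*(p^2 - 6*p + 8) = (p - 2)*(p + 1)*(p - 4)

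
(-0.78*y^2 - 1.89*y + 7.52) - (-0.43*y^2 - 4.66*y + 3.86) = -0.35*y^2 + 2.77*y + 3.66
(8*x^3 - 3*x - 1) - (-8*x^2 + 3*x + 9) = 8*x^3 + 8*x^2 - 6*x - 10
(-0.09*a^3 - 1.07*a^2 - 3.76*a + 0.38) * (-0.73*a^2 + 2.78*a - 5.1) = 0.0657*a^5 + 0.5309*a^4 + 0.2292*a^3 - 5.2732*a^2 + 20.2324*a - 1.938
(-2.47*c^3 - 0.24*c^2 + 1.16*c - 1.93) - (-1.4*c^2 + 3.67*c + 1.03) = -2.47*c^3 + 1.16*c^2 - 2.51*c - 2.96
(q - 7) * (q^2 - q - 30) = q^3 - 8*q^2 - 23*q + 210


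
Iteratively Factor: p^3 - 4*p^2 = (p - 4)*(p^2) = p*(p - 4)*(p)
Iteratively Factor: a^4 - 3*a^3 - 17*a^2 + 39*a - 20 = (a - 1)*(a^3 - 2*a^2 - 19*a + 20) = (a - 5)*(a - 1)*(a^2 + 3*a - 4) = (a - 5)*(a - 1)*(a + 4)*(a - 1)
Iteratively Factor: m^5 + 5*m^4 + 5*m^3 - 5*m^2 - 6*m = (m - 1)*(m^4 + 6*m^3 + 11*m^2 + 6*m) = (m - 1)*(m + 3)*(m^3 + 3*m^2 + 2*m) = m*(m - 1)*(m + 3)*(m^2 + 3*m + 2) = m*(m - 1)*(m + 2)*(m + 3)*(m + 1)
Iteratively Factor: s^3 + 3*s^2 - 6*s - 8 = (s + 1)*(s^2 + 2*s - 8) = (s - 2)*(s + 1)*(s + 4)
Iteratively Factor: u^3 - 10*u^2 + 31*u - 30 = (u - 5)*(u^2 - 5*u + 6) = (u - 5)*(u - 2)*(u - 3)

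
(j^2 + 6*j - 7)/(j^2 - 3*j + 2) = (j + 7)/(j - 2)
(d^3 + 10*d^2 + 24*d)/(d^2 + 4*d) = d + 6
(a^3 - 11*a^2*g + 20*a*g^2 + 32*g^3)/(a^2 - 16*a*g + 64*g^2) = (a^2 - 3*a*g - 4*g^2)/(a - 8*g)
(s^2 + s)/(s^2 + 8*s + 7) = s/(s + 7)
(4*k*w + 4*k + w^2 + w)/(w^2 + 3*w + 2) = (4*k + w)/(w + 2)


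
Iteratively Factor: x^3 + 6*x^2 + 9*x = (x)*(x^2 + 6*x + 9) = x*(x + 3)*(x + 3)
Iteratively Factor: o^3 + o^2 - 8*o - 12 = (o + 2)*(o^2 - o - 6) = (o + 2)^2*(o - 3)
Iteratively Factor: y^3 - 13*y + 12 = (y + 4)*(y^2 - 4*y + 3) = (y - 1)*(y + 4)*(y - 3)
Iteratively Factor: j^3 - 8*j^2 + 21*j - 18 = (j - 3)*(j^2 - 5*j + 6) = (j - 3)*(j - 2)*(j - 3)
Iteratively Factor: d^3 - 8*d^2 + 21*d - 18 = (d - 3)*(d^2 - 5*d + 6) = (d - 3)*(d - 2)*(d - 3)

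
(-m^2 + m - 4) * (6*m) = -6*m^3 + 6*m^2 - 24*m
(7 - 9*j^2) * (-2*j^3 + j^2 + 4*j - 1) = 18*j^5 - 9*j^4 - 50*j^3 + 16*j^2 + 28*j - 7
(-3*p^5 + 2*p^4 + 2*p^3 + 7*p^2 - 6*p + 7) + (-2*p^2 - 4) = -3*p^5 + 2*p^4 + 2*p^3 + 5*p^2 - 6*p + 3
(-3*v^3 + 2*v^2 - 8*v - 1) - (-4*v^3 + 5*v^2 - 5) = v^3 - 3*v^2 - 8*v + 4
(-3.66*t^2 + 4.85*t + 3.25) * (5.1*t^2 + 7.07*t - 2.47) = -18.666*t^4 - 1.1412*t^3 + 59.9047*t^2 + 10.998*t - 8.0275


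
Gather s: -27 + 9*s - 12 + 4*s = 13*s - 39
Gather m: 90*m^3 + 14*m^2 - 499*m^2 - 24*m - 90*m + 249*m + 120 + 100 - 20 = 90*m^3 - 485*m^2 + 135*m + 200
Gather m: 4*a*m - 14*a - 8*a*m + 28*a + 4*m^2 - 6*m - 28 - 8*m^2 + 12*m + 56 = 14*a - 4*m^2 + m*(6 - 4*a) + 28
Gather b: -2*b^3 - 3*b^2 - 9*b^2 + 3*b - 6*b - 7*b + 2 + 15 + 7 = -2*b^3 - 12*b^2 - 10*b + 24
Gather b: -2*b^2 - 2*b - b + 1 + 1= -2*b^2 - 3*b + 2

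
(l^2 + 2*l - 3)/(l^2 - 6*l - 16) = (-l^2 - 2*l + 3)/(-l^2 + 6*l + 16)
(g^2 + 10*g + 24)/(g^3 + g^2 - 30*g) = (g + 4)/(g*(g - 5))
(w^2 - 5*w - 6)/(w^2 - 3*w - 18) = (w + 1)/(w + 3)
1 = 1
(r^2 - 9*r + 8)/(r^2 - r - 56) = (r - 1)/(r + 7)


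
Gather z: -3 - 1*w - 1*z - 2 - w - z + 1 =-2*w - 2*z - 4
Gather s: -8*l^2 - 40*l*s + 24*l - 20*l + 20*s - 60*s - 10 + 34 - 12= -8*l^2 + 4*l + s*(-40*l - 40) + 12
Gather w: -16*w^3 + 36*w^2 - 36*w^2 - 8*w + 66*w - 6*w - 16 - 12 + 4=-16*w^3 + 52*w - 24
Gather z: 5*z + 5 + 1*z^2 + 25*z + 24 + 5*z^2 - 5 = 6*z^2 + 30*z + 24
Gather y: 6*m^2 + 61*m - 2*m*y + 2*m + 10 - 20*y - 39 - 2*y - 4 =6*m^2 + 63*m + y*(-2*m - 22) - 33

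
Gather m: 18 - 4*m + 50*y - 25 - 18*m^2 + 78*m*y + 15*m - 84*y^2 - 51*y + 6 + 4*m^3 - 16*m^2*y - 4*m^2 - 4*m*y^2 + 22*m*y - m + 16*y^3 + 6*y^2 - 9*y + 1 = 4*m^3 + m^2*(-16*y - 22) + m*(-4*y^2 + 100*y + 10) + 16*y^3 - 78*y^2 - 10*y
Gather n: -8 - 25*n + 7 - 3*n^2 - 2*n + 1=-3*n^2 - 27*n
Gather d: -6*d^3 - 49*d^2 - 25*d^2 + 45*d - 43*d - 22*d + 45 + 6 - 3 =-6*d^3 - 74*d^2 - 20*d + 48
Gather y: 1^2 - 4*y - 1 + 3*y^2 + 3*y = 3*y^2 - y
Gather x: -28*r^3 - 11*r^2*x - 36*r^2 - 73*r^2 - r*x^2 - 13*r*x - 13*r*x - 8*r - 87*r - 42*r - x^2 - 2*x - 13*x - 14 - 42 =-28*r^3 - 109*r^2 - 137*r + x^2*(-r - 1) + x*(-11*r^2 - 26*r - 15) - 56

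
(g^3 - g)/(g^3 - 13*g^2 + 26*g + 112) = (g^3 - g)/(g^3 - 13*g^2 + 26*g + 112)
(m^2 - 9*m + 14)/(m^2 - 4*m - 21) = (m - 2)/(m + 3)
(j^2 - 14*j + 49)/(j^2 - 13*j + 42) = (j - 7)/(j - 6)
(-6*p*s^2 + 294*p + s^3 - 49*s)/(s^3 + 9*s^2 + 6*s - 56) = (-6*p*s + 42*p + s^2 - 7*s)/(s^2 + 2*s - 8)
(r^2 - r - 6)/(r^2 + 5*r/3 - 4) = 3*(r^2 - r - 6)/(3*r^2 + 5*r - 12)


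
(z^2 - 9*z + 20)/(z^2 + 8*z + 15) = (z^2 - 9*z + 20)/(z^2 + 8*z + 15)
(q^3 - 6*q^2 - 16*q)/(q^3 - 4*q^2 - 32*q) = (q + 2)/(q + 4)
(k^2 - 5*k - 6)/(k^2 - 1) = (k - 6)/(k - 1)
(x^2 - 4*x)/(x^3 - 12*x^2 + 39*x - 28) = x/(x^2 - 8*x + 7)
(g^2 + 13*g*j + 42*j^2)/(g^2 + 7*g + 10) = (g^2 + 13*g*j + 42*j^2)/(g^2 + 7*g + 10)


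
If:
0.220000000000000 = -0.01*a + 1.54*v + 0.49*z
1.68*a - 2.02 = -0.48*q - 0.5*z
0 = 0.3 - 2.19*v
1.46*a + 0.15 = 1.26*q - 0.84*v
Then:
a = 0.85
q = 1.20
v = 0.14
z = 0.04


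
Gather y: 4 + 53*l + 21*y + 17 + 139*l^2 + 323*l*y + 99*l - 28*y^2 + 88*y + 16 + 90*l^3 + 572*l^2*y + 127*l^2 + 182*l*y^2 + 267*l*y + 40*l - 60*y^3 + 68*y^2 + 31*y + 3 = 90*l^3 + 266*l^2 + 192*l - 60*y^3 + y^2*(182*l + 40) + y*(572*l^2 + 590*l + 140) + 40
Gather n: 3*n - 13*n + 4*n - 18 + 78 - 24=36 - 6*n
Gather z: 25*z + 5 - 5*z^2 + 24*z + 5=-5*z^2 + 49*z + 10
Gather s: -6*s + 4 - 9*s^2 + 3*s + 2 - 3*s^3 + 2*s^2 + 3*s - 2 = -3*s^3 - 7*s^2 + 4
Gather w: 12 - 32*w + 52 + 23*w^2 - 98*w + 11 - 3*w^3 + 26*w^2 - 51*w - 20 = -3*w^3 + 49*w^2 - 181*w + 55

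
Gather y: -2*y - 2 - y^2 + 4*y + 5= -y^2 + 2*y + 3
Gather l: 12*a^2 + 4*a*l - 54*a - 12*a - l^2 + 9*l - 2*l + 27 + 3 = 12*a^2 - 66*a - l^2 + l*(4*a + 7) + 30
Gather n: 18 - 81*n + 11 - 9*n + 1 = 30 - 90*n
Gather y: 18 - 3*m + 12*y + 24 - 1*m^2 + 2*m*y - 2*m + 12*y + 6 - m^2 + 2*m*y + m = -2*m^2 - 4*m + y*(4*m + 24) + 48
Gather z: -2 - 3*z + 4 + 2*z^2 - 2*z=2*z^2 - 5*z + 2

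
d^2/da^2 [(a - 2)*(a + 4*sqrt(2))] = 2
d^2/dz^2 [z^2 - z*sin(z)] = z*sin(z) - 2*cos(z) + 2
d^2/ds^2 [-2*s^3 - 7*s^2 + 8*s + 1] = -12*s - 14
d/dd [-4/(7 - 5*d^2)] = -40*d/(5*d^2 - 7)^2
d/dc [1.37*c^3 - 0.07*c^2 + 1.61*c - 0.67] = 4.11*c^2 - 0.14*c + 1.61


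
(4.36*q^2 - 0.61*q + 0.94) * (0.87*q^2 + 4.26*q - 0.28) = 3.7932*q^4 + 18.0429*q^3 - 3.0016*q^2 + 4.1752*q - 0.2632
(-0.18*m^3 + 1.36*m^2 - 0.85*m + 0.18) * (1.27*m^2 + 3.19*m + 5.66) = -0.2286*m^5 + 1.153*m^4 + 2.2401*m^3 + 5.2147*m^2 - 4.2368*m + 1.0188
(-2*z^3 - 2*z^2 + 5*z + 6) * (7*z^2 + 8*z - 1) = -14*z^5 - 30*z^4 + 21*z^3 + 84*z^2 + 43*z - 6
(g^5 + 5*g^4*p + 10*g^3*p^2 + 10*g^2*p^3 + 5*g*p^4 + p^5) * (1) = g^5 + 5*g^4*p + 10*g^3*p^2 + 10*g^2*p^3 + 5*g*p^4 + p^5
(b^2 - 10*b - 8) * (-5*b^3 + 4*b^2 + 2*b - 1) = -5*b^5 + 54*b^4 + 2*b^3 - 53*b^2 - 6*b + 8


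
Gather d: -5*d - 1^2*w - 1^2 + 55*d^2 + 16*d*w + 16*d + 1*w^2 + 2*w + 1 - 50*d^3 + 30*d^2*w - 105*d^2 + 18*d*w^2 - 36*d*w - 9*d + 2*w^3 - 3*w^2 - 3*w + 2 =-50*d^3 + d^2*(30*w - 50) + d*(18*w^2 - 20*w + 2) + 2*w^3 - 2*w^2 - 2*w + 2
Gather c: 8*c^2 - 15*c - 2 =8*c^2 - 15*c - 2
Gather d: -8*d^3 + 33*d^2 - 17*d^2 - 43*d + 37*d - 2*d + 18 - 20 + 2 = -8*d^3 + 16*d^2 - 8*d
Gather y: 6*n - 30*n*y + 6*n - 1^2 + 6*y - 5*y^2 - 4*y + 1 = 12*n - 5*y^2 + y*(2 - 30*n)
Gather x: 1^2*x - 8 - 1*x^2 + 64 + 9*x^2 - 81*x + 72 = 8*x^2 - 80*x + 128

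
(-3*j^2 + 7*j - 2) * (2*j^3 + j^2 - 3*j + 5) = -6*j^5 + 11*j^4 + 12*j^3 - 38*j^2 + 41*j - 10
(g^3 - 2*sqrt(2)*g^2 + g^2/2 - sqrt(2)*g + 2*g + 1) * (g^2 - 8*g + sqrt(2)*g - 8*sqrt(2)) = g^5 - 15*g^4/2 - sqrt(2)*g^4 - 6*g^3 + 15*sqrt(2)*g^3/2 + 6*sqrt(2)*g^2 + 15*g^2 - 15*sqrt(2)*g + 8*g - 8*sqrt(2)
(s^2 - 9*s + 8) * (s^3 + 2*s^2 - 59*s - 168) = s^5 - 7*s^4 - 69*s^3 + 379*s^2 + 1040*s - 1344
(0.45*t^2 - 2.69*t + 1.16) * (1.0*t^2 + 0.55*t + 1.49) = 0.45*t^4 - 2.4425*t^3 + 0.351*t^2 - 3.3701*t + 1.7284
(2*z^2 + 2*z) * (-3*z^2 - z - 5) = -6*z^4 - 8*z^3 - 12*z^2 - 10*z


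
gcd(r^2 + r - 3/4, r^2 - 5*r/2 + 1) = r - 1/2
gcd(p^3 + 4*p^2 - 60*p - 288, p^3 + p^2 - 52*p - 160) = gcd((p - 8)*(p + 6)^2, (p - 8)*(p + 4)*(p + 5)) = p - 8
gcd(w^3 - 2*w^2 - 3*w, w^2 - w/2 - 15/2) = w - 3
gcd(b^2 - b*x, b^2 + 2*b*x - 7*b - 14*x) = 1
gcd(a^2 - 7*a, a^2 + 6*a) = a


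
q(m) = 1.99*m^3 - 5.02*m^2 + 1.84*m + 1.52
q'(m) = 5.97*m^2 - 10.04*m + 1.84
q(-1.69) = -25.53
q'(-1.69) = 35.86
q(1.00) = 0.33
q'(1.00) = -2.23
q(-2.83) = -89.00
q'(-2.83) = 78.07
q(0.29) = 1.68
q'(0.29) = -0.57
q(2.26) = 3.01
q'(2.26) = 9.64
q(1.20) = -0.06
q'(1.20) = -1.61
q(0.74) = 0.94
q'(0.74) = -2.32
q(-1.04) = -8.06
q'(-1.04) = 18.74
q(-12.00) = -4182.16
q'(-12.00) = 982.00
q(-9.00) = -1872.37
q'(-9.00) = 575.77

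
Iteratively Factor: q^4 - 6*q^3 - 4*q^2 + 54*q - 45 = (q - 3)*(q^3 - 3*q^2 - 13*q + 15) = (q - 3)*(q + 3)*(q^2 - 6*q + 5) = (q - 5)*(q - 3)*(q + 3)*(q - 1)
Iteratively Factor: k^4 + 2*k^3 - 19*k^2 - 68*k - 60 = (k + 2)*(k^3 - 19*k - 30) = (k + 2)^2*(k^2 - 2*k - 15) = (k + 2)^2*(k + 3)*(k - 5)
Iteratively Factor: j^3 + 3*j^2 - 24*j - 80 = (j + 4)*(j^2 - j - 20) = (j - 5)*(j + 4)*(j + 4)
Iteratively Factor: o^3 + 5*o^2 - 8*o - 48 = (o - 3)*(o^2 + 8*o + 16) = (o - 3)*(o + 4)*(o + 4)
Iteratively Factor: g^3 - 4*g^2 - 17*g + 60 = (g - 5)*(g^2 + g - 12) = (g - 5)*(g + 4)*(g - 3)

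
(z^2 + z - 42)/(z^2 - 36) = (z + 7)/(z + 6)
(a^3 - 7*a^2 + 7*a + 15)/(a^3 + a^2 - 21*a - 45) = (a^2 - 2*a - 3)/(a^2 + 6*a + 9)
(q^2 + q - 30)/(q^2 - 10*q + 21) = (q^2 + q - 30)/(q^2 - 10*q + 21)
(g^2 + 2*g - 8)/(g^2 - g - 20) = (g - 2)/(g - 5)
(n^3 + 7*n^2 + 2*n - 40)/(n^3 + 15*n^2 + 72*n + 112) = (n^2 + 3*n - 10)/(n^2 + 11*n + 28)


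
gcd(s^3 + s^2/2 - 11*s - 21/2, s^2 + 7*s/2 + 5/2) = s + 1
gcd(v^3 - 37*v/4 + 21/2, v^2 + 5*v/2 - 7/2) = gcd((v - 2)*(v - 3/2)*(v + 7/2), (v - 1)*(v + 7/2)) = v + 7/2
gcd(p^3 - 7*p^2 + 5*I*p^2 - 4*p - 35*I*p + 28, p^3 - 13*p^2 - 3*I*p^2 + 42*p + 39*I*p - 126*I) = p - 7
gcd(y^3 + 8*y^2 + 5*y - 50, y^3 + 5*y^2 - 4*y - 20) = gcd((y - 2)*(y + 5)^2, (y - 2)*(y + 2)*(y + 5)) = y^2 + 3*y - 10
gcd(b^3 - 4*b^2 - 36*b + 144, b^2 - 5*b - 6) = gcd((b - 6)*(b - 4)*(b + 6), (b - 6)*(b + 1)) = b - 6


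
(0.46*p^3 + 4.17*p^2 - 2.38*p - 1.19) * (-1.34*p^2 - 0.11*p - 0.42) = -0.6164*p^5 - 5.6384*p^4 + 2.5373*p^3 + 0.105*p^2 + 1.1305*p + 0.4998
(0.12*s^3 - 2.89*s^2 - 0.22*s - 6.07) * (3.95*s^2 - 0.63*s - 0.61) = 0.474*s^5 - 11.4911*s^4 + 0.8785*s^3 - 22.075*s^2 + 3.9583*s + 3.7027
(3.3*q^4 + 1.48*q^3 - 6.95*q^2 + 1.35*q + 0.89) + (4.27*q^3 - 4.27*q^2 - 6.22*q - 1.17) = 3.3*q^4 + 5.75*q^3 - 11.22*q^2 - 4.87*q - 0.28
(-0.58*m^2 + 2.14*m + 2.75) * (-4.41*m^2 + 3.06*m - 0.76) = 2.5578*m^4 - 11.2122*m^3 - 5.1383*m^2 + 6.7886*m - 2.09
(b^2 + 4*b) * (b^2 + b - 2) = b^4 + 5*b^3 + 2*b^2 - 8*b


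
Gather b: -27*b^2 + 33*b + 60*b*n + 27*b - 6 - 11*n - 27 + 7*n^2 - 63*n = -27*b^2 + b*(60*n + 60) + 7*n^2 - 74*n - 33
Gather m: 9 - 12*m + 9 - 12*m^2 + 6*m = -12*m^2 - 6*m + 18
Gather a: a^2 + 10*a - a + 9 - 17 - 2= a^2 + 9*a - 10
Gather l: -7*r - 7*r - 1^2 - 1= -14*r - 2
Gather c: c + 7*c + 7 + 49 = 8*c + 56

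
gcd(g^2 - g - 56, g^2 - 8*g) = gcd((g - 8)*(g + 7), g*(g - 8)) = g - 8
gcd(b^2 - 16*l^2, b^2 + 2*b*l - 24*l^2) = b - 4*l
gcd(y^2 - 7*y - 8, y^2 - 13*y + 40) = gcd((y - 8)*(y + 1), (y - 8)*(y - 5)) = y - 8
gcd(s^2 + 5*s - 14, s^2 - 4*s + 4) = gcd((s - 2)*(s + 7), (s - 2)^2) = s - 2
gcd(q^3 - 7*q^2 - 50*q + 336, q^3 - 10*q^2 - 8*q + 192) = q^2 - 14*q + 48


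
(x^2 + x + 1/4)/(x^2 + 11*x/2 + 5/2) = (x + 1/2)/(x + 5)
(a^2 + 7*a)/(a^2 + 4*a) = (a + 7)/(a + 4)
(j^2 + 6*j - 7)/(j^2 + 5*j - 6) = (j + 7)/(j + 6)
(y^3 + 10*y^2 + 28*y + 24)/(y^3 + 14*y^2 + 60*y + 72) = (y + 2)/(y + 6)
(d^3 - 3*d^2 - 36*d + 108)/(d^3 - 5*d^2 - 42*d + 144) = (d - 6)/(d - 8)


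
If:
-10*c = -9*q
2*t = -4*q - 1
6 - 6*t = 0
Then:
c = -27/40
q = -3/4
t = 1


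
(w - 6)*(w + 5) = w^2 - w - 30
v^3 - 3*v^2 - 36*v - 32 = (v - 8)*(v + 1)*(v + 4)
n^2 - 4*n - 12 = (n - 6)*(n + 2)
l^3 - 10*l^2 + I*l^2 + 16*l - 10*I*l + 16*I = (l - 8)*(l - 2)*(l + I)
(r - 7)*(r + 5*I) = r^2 - 7*r + 5*I*r - 35*I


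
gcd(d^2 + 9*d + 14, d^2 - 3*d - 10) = d + 2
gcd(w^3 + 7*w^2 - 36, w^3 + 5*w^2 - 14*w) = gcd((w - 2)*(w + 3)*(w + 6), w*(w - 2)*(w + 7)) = w - 2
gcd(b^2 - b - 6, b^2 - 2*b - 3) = b - 3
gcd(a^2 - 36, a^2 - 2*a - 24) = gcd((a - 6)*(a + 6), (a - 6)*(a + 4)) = a - 6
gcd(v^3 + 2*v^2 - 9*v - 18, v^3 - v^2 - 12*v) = v + 3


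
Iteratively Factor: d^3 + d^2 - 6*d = (d - 2)*(d^2 + 3*d) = (d - 2)*(d + 3)*(d)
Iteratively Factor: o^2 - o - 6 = (o - 3)*(o + 2)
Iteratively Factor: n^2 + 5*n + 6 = (n + 2)*(n + 3)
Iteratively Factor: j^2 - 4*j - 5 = (j - 5)*(j + 1)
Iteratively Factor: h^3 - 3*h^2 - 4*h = (h + 1)*(h^2 - 4*h) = (h - 4)*(h + 1)*(h)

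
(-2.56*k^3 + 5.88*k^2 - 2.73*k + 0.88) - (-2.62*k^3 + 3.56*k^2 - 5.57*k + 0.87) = 0.0600000000000001*k^3 + 2.32*k^2 + 2.84*k + 0.01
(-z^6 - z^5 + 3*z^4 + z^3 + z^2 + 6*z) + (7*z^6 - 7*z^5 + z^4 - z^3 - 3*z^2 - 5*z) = 6*z^6 - 8*z^5 + 4*z^4 - 2*z^2 + z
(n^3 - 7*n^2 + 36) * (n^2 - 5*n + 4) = n^5 - 12*n^4 + 39*n^3 + 8*n^2 - 180*n + 144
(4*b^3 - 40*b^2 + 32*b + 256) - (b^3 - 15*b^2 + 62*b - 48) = 3*b^3 - 25*b^2 - 30*b + 304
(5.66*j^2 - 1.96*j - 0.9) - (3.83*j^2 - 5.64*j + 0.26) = 1.83*j^2 + 3.68*j - 1.16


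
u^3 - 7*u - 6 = (u - 3)*(u + 1)*(u + 2)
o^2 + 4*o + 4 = (o + 2)^2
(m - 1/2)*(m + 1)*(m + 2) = m^3 + 5*m^2/2 + m/2 - 1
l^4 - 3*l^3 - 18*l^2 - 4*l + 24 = (l - 6)*(l - 1)*(l + 2)^2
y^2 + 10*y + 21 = (y + 3)*(y + 7)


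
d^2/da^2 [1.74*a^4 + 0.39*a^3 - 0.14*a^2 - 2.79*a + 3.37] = 20.88*a^2 + 2.34*a - 0.28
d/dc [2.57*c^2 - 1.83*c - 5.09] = 5.14*c - 1.83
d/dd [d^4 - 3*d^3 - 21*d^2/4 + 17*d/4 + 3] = 4*d^3 - 9*d^2 - 21*d/2 + 17/4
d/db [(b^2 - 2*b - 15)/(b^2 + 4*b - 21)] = 6*(b^2 - 2*b + 17)/(b^4 + 8*b^3 - 26*b^2 - 168*b + 441)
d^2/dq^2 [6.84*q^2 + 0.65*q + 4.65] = 13.6800000000000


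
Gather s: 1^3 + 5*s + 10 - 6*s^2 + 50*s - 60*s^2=-66*s^2 + 55*s + 11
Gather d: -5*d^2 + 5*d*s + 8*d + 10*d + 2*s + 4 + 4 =-5*d^2 + d*(5*s + 18) + 2*s + 8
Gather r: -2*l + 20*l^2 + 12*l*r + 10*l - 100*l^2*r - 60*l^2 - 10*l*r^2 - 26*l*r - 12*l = -40*l^2 - 10*l*r^2 - 4*l + r*(-100*l^2 - 14*l)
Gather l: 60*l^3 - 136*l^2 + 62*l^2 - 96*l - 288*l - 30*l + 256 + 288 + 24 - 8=60*l^3 - 74*l^2 - 414*l + 560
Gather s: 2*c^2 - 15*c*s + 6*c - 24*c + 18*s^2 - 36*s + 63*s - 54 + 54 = 2*c^2 - 18*c + 18*s^2 + s*(27 - 15*c)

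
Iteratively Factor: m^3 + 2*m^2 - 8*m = (m - 2)*(m^2 + 4*m) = (m - 2)*(m + 4)*(m)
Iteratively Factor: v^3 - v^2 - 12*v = (v - 4)*(v^2 + 3*v) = v*(v - 4)*(v + 3)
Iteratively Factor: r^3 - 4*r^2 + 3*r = (r)*(r^2 - 4*r + 3) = r*(r - 1)*(r - 3)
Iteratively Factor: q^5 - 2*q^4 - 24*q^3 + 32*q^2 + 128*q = (q + 4)*(q^4 - 6*q^3 + 32*q) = (q - 4)*(q + 4)*(q^3 - 2*q^2 - 8*q) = (q - 4)^2*(q + 4)*(q^2 + 2*q) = (q - 4)^2*(q + 2)*(q + 4)*(q)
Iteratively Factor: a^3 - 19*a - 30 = (a - 5)*(a^2 + 5*a + 6) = (a - 5)*(a + 3)*(a + 2)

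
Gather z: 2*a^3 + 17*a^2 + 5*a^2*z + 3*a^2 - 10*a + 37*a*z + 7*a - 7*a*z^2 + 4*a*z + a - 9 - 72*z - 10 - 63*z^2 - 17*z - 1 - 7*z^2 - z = 2*a^3 + 20*a^2 - 2*a + z^2*(-7*a - 70) + z*(5*a^2 + 41*a - 90) - 20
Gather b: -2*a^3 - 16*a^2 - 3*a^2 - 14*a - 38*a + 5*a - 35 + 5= -2*a^3 - 19*a^2 - 47*a - 30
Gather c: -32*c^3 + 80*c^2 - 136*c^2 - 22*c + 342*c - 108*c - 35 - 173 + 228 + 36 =-32*c^3 - 56*c^2 + 212*c + 56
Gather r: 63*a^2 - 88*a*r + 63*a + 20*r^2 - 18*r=63*a^2 + 63*a + 20*r^2 + r*(-88*a - 18)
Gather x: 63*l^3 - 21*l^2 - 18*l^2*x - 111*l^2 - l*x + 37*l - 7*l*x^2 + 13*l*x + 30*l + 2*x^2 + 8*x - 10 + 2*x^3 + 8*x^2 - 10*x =63*l^3 - 132*l^2 + 67*l + 2*x^3 + x^2*(10 - 7*l) + x*(-18*l^2 + 12*l - 2) - 10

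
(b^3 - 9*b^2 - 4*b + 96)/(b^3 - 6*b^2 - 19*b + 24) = (b - 4)/(b - 1)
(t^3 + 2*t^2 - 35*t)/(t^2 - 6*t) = (t^2 + 2*t - 35)/(t - 6)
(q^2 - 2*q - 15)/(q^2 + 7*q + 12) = (q - 5)/(q + 4)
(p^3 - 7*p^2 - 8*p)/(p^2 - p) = (p^2 - 7*p - 8)/(p - 1)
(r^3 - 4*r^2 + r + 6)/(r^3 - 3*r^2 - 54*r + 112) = (r^2 - 2*r - 3)/(r^2 - r - 56)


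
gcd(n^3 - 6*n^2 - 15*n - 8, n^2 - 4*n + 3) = 1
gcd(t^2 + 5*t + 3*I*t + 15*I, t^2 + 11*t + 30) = t + 5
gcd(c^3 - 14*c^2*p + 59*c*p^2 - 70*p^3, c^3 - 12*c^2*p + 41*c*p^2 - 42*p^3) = c^2 - 9*c*p + 14*p^2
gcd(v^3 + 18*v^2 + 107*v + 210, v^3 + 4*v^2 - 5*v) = v + 5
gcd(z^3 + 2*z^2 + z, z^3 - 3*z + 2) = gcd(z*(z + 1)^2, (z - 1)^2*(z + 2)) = 1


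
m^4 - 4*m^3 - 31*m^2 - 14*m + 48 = (m - 8)*(m - 1)*(m + 2)*(m + 3)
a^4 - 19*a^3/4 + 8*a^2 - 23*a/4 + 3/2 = (a - 2)*(a - 1)^2*(a - 3/4)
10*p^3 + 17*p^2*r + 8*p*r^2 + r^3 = (p + r)*(2*p + r)*(5*p + r)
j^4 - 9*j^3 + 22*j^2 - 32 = (j - 4)^2*(j - 2)*(j + 1)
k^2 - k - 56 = (k - 8)*(k + 7)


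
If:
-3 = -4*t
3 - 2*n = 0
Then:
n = 3/2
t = 3/4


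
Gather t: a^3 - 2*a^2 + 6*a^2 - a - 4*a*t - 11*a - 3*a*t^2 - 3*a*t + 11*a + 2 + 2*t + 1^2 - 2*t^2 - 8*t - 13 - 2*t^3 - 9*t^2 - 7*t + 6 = a^3 + 4*a^2 - a - 2*t^3 + t^2*(-3*a - 11) + t*(-7*a - 13) - 4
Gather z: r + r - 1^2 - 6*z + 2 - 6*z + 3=2*r - 12*z + 4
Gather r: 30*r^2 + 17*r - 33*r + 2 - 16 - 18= 30*r^2 - 16*r - 32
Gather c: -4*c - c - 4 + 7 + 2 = 5 - 5*c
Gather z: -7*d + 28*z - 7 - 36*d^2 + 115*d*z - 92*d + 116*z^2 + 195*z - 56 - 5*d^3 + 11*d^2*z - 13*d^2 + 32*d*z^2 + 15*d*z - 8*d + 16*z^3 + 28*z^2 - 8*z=-5*d^3 - 49*d^2 - 107*d + 16*z^3 + z^2*(32*d + 144) + z*(11*d^2 + 130*d + 215) - 63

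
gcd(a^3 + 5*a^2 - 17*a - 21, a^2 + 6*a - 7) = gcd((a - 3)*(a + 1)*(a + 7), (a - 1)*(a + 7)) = a + 7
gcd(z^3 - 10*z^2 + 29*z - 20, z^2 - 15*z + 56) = 1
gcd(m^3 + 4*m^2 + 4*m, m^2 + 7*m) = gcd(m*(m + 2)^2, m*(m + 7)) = m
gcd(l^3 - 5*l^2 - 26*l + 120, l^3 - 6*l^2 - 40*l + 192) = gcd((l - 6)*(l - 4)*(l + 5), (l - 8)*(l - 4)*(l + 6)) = l - 4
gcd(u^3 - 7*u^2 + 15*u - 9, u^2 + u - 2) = u - 1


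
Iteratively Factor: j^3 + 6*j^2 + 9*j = (j)*(j^2 + 6*j + 9) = j*(j + 3)*(j + 3)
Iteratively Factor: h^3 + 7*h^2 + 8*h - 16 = (h + 4)*(h^2 + 3*h - 4) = (h + 4)^2*(h - 1)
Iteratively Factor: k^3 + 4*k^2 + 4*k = (k + 2)*(k^2 + 2*k) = k*(k + 2)*(k + 2)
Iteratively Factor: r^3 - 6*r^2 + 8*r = (r - 4)*(r^2 - 2*r) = (r - 4)*(r - 2)*(r)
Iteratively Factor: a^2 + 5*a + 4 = (a + 4)*(a + 1)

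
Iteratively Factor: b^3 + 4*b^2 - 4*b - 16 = (b - 2)*(b^2 + 6*b + 8) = (b - 2)*(b + 4)*(b + 2)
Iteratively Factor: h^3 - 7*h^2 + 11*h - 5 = (h - 1)*(h^2 - 6*h + 5) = (h - 1)^2*(h - 5)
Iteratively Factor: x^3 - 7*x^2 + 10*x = (x - 2)*(x^2 - 5*x) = (x - 5)*(x - 2)*(x)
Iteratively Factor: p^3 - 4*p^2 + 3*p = (p - 3)*(p^2 - p) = (p - 3)*(p - 1)*(p)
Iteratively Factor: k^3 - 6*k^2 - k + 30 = (k - 5)*(k^2 - k - 6) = (k - 5)*(k - 3)*(k + 2)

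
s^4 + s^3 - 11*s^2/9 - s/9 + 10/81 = (s - 2/3)*(s - 1/3)*(s + 1/3)*(s + 5/3)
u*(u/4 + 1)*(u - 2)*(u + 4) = u^4/4 + 3*u^3/2 - 8*u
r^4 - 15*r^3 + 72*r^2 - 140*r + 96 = (r - 8)*(r - 3)*(r - 2)^2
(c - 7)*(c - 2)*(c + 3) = c^3 - 6*c^2 - 13*c + 42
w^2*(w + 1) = w^3 + w^2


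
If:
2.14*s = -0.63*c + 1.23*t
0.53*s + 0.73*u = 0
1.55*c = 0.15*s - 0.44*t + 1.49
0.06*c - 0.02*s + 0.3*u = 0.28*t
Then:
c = 0.87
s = -0.10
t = 0.27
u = 0.07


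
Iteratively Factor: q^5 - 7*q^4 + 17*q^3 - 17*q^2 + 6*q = (q)*(q^4 - 7*q^3 + 17*q^2 - 17*q + 6) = q*(q - 2)*(q^3 - 5*q^2 + 7*q - 3) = q*(q - 3)*(q - 2)*(q^2 - 2*q + 1) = q*(q - 3)*(q - 2)*(q - 1)*(q - 1)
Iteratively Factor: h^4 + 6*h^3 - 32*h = (h - 2)*(h^3 + 8*h^2 + 16*h) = (h - 2)*(h + 4)*(h^2 + 4*h) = h*(h - 2)*(h + 4)*(h + 4)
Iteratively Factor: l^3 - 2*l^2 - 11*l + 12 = (l - 4)*(l^2 + 2*l - 3) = (l - 4)*(l + 3)*(l - 1)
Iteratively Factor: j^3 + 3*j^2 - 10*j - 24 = (j + 4)*(j^2 - j - 6) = (j - 3)*(j + 4)*(j + 2)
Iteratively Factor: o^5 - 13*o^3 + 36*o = (o)*(o^4 - 13*o^2 + 36) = o*(o + 3)*(o^3 - 3*o^2 - 4*o + 12) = o*(o - 2)*(o + 3)*(o^2 - o - 6) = o*(o - 3)*(o - 2)*(o + 3)*(o + 2)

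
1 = 1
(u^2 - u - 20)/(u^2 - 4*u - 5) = (u + 4)/(u + 1)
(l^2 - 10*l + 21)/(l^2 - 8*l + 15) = (l - 7)/(l - 5)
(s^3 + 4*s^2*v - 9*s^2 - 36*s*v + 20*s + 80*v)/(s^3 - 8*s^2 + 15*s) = (s^2 + 4*s*v - 4*s - 16*v)/(s*(s - 3))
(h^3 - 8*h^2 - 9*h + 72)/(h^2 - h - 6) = (h^2 - 5*h - 24)/(h + 2)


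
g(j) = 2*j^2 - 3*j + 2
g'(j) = 4*j - 3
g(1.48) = 1.94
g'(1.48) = 2.92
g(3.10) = 11.92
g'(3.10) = 9.40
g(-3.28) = 33.36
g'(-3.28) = -16.12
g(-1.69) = 12.78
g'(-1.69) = -9.76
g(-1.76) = 13.48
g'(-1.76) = -10.04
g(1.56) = 2.19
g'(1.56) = 3.24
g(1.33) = 1.55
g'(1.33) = 2.32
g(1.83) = 3.21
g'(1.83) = 4.32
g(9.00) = 137.00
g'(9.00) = 33.00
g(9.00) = 137.00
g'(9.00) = 33.00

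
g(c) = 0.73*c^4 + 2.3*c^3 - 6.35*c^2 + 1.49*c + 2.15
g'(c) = 2.92*c^3 + 6.9*c^2 - 12.7*c + 1.49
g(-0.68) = -2.37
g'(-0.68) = 12.40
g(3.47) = 132.80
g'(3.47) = 162.51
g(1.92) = 7.80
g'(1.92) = 23.21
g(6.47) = 1648.11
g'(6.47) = 999.01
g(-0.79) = -3.84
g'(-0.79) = 14.39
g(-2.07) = -35.14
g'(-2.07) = 31.45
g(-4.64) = -32.87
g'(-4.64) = -82.73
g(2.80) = 51.90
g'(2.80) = 84.13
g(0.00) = 2.15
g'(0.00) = 1.49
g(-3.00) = -62.44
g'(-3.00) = 22.85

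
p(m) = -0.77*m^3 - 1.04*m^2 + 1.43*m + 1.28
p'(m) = -2.31*m^2 - 2.08*m + 1.43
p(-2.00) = 0.42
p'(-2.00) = -3.65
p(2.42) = -12.26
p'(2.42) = -17.13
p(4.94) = -109.86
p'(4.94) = -65.22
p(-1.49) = -0.61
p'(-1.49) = -0.60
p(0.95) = 1.04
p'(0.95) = -2.63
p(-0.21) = 0.94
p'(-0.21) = 1.76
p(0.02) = 1.31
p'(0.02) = 1.39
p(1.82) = -4.20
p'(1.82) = -10.01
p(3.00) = -24.58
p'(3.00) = -25.60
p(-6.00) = 121.58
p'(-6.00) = -69.25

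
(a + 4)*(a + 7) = a^2 + 11*a + 28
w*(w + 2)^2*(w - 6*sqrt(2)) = w^4 - 6*sqrt(2)*w^3 + 4*w^3 - 24*sqrt(2)*w^2 + 4*w^2 - 24*sqrt(2)*w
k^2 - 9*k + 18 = (k - 6)*(k - 3)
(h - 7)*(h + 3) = h^2 - 4*h - 21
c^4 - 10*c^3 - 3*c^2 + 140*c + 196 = (c - 7)^2*(c + 2)^2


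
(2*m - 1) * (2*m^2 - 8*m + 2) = 4*m^3 - 18*m^2 + 12*m - 2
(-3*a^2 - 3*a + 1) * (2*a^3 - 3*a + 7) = -6*a^5 - 6*a^4 + 11*a^3 - 12*a^2 - 24*a + 7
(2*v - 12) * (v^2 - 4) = 2*v^3 - 12*v^2 - 8*v + 48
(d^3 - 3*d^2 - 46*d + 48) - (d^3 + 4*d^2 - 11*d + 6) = -7*d^2 - 35*d + 42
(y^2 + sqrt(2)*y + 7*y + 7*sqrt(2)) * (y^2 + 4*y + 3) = y^4 + sqrt(2)*y^3 + 11*y^3 + 11*sqrt(2)*y^2 + 31*y^2 + 21*y + 31*sqrt(2)*y + 21*sqrt(2)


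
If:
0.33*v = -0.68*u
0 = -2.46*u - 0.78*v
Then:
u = 0.00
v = 0.00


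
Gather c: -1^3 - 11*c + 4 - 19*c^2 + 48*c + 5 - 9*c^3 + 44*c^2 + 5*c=-9*c^3 + 25*c^2 + 42*c + 8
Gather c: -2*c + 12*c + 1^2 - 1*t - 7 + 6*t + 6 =10*c + 5*t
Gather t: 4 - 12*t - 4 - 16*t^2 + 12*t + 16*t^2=0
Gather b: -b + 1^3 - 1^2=-b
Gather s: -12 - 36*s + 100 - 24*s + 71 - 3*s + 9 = 168 - 63*s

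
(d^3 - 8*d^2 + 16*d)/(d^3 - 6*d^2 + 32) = d/(d + 2)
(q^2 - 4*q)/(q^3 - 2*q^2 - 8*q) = 1/(q + 2)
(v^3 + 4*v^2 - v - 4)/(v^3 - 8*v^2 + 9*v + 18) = (v^2 + 3*v - 4)/(v^2 - 9*v + 18)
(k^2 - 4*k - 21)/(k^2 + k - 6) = (k - 7)/(k - 2)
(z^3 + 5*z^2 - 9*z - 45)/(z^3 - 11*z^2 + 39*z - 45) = (z^2 + 8*z + 15)/(z^2 - 8*z + 15)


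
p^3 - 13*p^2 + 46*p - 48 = (p - 8)*(p - 3)*(p - 2)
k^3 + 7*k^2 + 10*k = k*(k + 2)*(k + 5)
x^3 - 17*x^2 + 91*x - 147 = (x - 7)^2*(x - 3)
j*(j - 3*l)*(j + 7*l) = j^3 + 4*j^2*l - 21*j*l^2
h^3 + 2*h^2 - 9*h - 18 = (h - 3)*(h + 2)*(h + 3)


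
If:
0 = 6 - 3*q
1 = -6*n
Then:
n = -1/6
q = 2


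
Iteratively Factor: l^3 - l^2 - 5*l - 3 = (l + 1)*(l^2 - 2*l - 3) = (l + 1)^2*(l - 3)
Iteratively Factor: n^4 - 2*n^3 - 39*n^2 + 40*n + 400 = (n - 5)*(n^3 + 3*n^2 - 24*n - 80) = (n - 5)*(n + 4)*(n^2 - n - 20) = (n - 5)^2*(n + 4)*(n + 4)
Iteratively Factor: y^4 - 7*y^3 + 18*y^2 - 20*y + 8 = (y - 2)*(y^3 - 5*y^2 + 8*y - 4) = (y - 2)*(y - 1)*(y^2 - 4*y + 4) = (y - 2)^2*(y - 1)*(y - 2)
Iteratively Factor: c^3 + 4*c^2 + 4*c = (c + 2)*(c^2 + 2*c) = (c + 2)^2*(c)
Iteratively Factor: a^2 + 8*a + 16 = (a + 4)*(a + 4)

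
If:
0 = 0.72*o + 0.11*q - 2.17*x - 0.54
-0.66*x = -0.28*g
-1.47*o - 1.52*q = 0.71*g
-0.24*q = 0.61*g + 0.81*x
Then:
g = 0.43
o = 1.56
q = -1.71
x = 0.18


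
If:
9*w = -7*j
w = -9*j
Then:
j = 0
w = 0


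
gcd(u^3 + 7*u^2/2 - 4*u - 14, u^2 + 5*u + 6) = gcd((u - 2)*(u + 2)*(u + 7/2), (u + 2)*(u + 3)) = u + 2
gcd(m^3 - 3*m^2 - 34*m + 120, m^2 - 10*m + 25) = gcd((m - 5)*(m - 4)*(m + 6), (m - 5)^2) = m - 5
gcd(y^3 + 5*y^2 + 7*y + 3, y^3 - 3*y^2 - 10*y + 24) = y + 3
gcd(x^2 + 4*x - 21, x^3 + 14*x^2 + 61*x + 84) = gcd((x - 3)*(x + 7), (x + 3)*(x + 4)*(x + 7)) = x + 7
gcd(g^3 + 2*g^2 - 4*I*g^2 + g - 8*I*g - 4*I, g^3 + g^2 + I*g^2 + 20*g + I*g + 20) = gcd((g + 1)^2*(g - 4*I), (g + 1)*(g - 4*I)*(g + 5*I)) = g^2 + g*(1 - 4*I) - 4*I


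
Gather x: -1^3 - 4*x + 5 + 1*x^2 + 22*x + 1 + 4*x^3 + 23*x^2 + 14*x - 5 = 4*x^3 + 24*x^2 + 32*x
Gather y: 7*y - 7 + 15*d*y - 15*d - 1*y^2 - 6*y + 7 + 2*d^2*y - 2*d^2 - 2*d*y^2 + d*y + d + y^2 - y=-2*d^2 - 2*d*y^2 - 14*d + y*(2*d^2 + 16*d)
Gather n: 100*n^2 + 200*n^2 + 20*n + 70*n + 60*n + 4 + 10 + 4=300*n^2 + 150*n + 18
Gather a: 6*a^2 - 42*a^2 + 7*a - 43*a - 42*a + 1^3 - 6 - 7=-36*a^2 - 78*a - 12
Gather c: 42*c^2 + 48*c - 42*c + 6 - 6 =42*c^2 + 6*c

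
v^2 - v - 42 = (v - 7)*(v + 6)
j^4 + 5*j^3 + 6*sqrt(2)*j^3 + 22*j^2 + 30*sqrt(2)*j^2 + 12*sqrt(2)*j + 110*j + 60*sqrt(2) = (j + 5)*(j + sqrt(2))*(j + 2*sqrt(2))*(j + 3*sqrt(2))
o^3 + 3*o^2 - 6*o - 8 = (o - 2)*(o + 1)*(o + 4)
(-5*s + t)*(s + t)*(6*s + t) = -30*s^3 - 29*s^2*t + 2*s*t^2 + t^3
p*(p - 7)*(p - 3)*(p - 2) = p^4 - 12*p^3 + 41*p^2 - 42*p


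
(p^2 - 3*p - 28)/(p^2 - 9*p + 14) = (p + 4)/(p - 2)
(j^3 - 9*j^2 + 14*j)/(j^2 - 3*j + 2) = j*(j - 7)/(j - 1)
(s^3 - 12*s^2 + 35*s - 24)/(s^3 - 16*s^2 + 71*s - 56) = (s - 3)/(s - 7)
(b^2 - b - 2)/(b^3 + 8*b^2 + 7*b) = (b - 2)/(b*(b + 7))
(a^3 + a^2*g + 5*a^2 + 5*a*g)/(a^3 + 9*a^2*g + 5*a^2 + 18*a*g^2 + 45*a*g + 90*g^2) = a*(a + g)/(a^2 + 9*a*g + 18*g^2)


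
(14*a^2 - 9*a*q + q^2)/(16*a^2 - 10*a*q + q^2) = (-7*a + q)/(-8*a + q)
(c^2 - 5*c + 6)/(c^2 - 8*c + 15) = (c - 2)/(c - 5)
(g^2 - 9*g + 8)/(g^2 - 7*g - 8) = (g - 1)/(g + 1)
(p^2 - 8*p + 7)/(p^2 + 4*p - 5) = (p - 7)/(p + 5)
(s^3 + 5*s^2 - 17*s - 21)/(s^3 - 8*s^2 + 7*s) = (s^3 + 5*s^2 - 17*s - 21)/(s*(s^2 - 8*s + 7))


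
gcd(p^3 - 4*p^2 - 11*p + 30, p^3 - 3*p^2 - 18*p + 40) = p^2 - 7*p + 10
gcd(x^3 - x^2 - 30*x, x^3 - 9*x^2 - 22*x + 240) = x^2 - x - 30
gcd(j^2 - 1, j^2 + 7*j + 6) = j + 1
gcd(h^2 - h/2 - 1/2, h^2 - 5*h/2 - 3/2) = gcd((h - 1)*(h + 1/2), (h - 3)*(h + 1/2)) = h + 1/2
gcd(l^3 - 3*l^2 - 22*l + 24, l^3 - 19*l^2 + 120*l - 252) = l - 6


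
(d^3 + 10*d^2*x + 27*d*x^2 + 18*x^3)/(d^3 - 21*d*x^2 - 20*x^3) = (-d^2 - 9*d*x - 18*x^2)/(-d^2 + d*x + 20*x^2)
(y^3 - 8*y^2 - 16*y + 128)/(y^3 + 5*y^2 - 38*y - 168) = (y^2 - 12*y + 32)/(y^2 + y - 42)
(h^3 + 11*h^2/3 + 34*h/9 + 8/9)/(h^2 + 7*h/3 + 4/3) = (3*h^2 + 7*h + 2)/(3*(h + 1))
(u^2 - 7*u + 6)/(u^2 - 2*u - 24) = (u - 1)/(u + 4)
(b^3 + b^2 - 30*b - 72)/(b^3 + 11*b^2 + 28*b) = (b^2 - 3*b - 18)/(b*(b + 7))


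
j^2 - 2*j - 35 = (j - 7)*(j + 5)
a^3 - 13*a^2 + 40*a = a*(a - 8)*(a - 5)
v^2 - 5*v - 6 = (v - 6)*(v + 1)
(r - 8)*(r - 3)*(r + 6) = r^3 - 5*r^2 - 42*r + 144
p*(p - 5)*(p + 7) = p^3 + 2*p^2 - 35*p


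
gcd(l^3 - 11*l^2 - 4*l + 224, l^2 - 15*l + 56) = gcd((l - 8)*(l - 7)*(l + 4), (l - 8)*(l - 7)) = l^2 - 15*l + 56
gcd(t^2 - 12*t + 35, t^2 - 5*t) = t - 5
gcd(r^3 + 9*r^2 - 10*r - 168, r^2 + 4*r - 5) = 1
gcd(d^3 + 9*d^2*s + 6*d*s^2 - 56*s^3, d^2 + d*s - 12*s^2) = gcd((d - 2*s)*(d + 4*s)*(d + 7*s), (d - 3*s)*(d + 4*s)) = d + 4*s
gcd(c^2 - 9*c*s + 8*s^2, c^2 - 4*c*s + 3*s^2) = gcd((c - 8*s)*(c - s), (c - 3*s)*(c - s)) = -c + s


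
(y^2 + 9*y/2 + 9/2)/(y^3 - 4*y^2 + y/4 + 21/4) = 2*(2*y^2 + 9*y + 9)/(4*y^3 - 16*y^2 + y + 21)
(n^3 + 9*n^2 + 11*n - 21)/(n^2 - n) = n + 10 + 21/n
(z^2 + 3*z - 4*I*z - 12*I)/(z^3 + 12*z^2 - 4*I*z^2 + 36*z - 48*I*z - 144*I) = (z + 3)/(z^2 + 12*z + 36)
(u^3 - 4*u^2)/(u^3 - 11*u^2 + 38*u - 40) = u^2/(u^2 - 7*u + 10)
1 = 1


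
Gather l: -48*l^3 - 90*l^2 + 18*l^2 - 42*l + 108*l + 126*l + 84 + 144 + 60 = -48*l^3 - 72*l^2 + 192*l + 288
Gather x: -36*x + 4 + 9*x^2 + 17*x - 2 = 9*x^2 - 19*x + 2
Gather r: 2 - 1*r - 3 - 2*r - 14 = -3*r - 15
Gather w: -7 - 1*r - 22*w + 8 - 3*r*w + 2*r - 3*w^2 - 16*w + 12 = r - 3*w^2 + w*(-3*r - 38) + 13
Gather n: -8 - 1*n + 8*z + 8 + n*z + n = n*z + 8*z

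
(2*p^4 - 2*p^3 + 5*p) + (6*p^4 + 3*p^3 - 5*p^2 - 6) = 8*p^4 + p^3 - 5*p^2 + 5*p - 6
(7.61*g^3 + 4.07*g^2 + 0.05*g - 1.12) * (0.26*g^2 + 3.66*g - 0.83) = 1.9786*g^5 + 28.9108*g^4 + 8.5929*g^3 - 3.4863*g^2 - 4.1407*g + 0.9296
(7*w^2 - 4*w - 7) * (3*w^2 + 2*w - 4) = 21*w^4 + 2*w^3 - 57*w^2 + 2*w + 28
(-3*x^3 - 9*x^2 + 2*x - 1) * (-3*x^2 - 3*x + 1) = 9*x^5 + 36*x^4 + 18*x^3 - 12*x^2 + 5*x - 1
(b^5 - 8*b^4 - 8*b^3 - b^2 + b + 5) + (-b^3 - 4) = b^5 - 8*b^4 - 9*b^3 - b^2 + b + 1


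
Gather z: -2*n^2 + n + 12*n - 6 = -2*n^2 + 13*n - 6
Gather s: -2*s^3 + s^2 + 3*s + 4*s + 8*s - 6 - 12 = -2*s^3 + s^2 + 15*s - 18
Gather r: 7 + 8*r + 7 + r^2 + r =r^2 + 9*r + 14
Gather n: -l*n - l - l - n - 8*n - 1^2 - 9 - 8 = -2*l + n*(-l - 9) - 18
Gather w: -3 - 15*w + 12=9 - 15*w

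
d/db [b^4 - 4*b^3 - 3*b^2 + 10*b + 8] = 4*b^3 - 12*b^2 - 6*b + 10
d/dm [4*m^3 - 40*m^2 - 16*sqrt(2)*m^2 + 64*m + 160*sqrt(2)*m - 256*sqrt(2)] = 12*m^2 - 80*m - 32*sqrt(2)*m + 64 + 160*sqrt(2)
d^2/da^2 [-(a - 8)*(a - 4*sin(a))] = 2*(16 - 2*a)*sin(a) + 8*cos(a) - 2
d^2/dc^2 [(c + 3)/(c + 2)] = 2/(c + 2)^3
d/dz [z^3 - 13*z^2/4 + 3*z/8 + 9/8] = 3*z^2 - 13*z/2 + 3/8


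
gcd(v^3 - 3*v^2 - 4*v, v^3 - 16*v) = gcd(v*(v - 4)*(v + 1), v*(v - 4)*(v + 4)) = v^2 - 4*v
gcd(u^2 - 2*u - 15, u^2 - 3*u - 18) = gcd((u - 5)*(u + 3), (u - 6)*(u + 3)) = u + 3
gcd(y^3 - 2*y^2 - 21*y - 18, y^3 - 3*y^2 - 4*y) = y + 1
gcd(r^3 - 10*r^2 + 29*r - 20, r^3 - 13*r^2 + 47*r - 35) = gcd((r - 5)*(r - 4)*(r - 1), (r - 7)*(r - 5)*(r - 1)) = r^2 - 6*r + 5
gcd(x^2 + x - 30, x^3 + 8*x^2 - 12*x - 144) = x + 6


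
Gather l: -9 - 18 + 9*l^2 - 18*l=9*l^2 - 18*l - 27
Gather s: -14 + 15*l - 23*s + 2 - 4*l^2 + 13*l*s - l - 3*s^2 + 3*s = -4*l^2 + 14*l - 3*s^2 + s*(13*l - 20) - 12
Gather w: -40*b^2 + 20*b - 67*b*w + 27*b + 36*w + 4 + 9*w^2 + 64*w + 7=-40*b^2 + 47*b + 9*w^2 + w*(100 - 67*b) + 11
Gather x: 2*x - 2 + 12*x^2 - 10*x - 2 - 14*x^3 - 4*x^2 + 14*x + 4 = -14*x^3 + 8*x^2 + 6*x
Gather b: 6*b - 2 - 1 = 6*b - 3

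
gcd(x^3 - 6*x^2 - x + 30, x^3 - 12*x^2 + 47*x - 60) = x^2 - 8*x + 15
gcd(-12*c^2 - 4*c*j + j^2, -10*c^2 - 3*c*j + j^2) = 2*c + j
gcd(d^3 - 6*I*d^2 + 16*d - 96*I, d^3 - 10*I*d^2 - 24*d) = d^2 - 10*I*d - 24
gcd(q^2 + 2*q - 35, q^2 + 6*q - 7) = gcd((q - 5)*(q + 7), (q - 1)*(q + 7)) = q + 7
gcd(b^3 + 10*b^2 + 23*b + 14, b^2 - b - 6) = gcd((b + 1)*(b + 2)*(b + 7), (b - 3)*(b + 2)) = b + 2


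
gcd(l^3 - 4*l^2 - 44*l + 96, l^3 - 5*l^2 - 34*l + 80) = l^2 - 10*l + 16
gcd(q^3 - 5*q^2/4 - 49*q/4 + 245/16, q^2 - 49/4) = q^2 - 49/4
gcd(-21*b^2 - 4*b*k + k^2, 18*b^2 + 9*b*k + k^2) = 3*b + k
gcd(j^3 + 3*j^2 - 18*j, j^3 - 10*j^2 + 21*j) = j^2 - 3*j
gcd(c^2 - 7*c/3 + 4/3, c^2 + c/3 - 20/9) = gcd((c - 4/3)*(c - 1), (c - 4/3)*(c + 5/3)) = c - 4/3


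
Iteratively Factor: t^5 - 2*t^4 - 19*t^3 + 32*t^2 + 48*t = (t + 4)*(t^4 - 6*t^3 + 5*t^2 + 12*t) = (t - 3)*(t + 4)*(t^3 - 3*t^2 - 4*t) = t*(t - 3)*(t + 4)*(t^2 - 3*t - 4) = t*(t - 3)*(t + 1)*(t + 4)*(t - 4)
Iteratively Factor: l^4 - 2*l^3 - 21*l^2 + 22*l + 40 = (l - 2)*(l^3 - 21*l - 20) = (l - 2)*(l + 4)*(l^2 - 4*l - 5) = (l - 5)*(l - 2)*(l + 4)*(l + 1)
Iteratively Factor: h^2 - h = (h - 1)*(h)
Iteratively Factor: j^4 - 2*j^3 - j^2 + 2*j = (j - 2)*(j^3 - j) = (j - 2)*(j + 1)*(j^2 - j) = j*(j - 2)*(j + 1)*(j - 1)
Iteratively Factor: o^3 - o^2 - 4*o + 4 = (o + 2)*(o^2 - 3*o + 2) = (o - 2)*(o + 2)*(o - 1)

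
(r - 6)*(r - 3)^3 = r^4 - 15*r^3 + 81*r^2 - 189*r + 162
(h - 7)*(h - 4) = h^2 - 11*h + 28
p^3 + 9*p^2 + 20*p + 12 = (p + 1)*(p + 2)*(p + 6)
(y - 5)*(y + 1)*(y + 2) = y^3 - 2*y^2 - 13*y - 10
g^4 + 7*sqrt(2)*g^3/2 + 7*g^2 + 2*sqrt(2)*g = g*(g + sqrt(2)/2)*(g + sqrt(2))*(g + 2*sqrt(2))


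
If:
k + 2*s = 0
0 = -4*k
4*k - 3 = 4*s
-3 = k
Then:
No Solution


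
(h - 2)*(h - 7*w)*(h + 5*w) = h^3 - 2*h^2*w - 2*h^2 - 35*h*w^2 + 4*h*w + 70*w^2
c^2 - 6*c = c*(c - 6)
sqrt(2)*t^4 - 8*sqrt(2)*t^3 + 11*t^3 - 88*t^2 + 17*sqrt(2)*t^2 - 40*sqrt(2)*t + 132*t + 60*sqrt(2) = (t - 6)*(t - 2)*(t + 5*sqrt(2))*(sqrt(2)*t + 1)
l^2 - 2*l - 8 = (l - 4)*(l + 2)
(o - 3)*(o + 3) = o^2 - 9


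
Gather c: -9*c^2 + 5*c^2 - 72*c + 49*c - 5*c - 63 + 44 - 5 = -4*c^2 - 28*c - 24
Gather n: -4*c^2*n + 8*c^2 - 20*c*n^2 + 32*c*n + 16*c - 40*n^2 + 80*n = 8*c^2 + 16*c + n^2*(-20*c - 40) + n*(-4*c^2 + 32*c + 80)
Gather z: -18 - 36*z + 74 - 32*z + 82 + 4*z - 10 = 128 - 64*z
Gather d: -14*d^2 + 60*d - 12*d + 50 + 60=-14*d^2 + 48*d + 110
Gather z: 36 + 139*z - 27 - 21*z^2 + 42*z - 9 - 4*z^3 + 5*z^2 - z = -4*z^3 - 16*z^2 + 180*z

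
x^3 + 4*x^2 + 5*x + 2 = (x + 1)^2*(x + 2)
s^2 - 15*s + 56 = (s - 8)*(s - 7)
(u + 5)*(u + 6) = u^2 + 11*u + 30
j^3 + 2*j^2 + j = j*(j + 1)^2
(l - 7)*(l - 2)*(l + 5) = l^3 - 4*l^2 - 31*l + 70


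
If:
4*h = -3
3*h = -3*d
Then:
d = 3/4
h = -3/4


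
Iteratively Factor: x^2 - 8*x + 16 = (x - 4)*(x - 4)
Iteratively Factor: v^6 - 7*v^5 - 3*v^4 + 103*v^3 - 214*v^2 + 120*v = (v - 3)*(v^5 - 4*v^4 - 15*v^3 + 58*v^2 - 40*v) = (v - 5)*(v - 3)*(v^4 + v^3 - 10*v^2 + 8*v) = v*(v - 5)*(v - 3)*(v^3 + v^2 - 10*v + 8) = v*(v - 5)*(v - 3)*(v - 1)*(v^2 + 2*v - 8) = v*(v - 5)*(v - 3)*(v - 2)*(v - 1)*(v + 4)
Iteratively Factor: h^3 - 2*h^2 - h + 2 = (h - 2)*(h^2 - 1) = (h - 2)*(h + 1)*(h - 1)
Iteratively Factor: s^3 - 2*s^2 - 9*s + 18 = (s - 3)*(s^2 + s - 6) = (s - 3)*(s - 2)*(s + 3)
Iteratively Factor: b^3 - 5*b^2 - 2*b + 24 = (b - 4)*(b^2 - b - 6) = (b - 4)*(b - 3)*(b + 2)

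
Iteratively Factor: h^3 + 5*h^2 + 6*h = (h)*(h^2 + 5*h + 6) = h*(h + 3)*(h + 2)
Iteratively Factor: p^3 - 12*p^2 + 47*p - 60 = (p - 3)*(p^2 - 9*p + 20) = (p - 4)*(p - 3)*(p - 5)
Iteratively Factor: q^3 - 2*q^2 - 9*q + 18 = (q + 3)*(q^2 - 5*q + 6) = (q - 3)*(q + 3)*(q - 2)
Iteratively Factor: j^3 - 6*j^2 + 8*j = (j)*(j^2 - 6*j + 8) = j*(j - 4)*(j - 2)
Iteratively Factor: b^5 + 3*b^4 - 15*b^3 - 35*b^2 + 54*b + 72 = (b + 3)*(b^4 - 15*b^2 + 10*b + 24) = (b + 3)*(b + 4)*(b^3 - 4*b^2 + b + 6) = (b + 1)*(b + 3)*(b + 4)*(b^2 - 5*b + 6) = (b - 2)*(b + 1)*(b + 3)*(b + 4)*(b - 3)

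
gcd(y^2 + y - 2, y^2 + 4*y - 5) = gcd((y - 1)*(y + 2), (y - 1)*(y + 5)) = y - 1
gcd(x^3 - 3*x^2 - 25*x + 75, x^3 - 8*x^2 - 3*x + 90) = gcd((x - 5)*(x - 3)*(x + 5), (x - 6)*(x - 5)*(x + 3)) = x - 5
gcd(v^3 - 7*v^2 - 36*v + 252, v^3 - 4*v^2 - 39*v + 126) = v^2 - v - 42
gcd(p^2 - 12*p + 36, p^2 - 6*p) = p - 6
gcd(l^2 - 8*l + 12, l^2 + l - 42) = l - 6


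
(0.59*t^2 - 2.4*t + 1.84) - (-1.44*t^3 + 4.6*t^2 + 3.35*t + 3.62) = 1.44*t^3 - 4.01*t^2 - 5.75*t - 1.78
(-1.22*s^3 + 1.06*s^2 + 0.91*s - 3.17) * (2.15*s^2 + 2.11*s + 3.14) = -2.623*s^5 - 0.2952*s^4 + 0.3623*s^3 - 1.567*s^2 - 3.8313*s - 9.9538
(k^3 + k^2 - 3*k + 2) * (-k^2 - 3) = -k^5 - k^4 - 5*k^2 + 9*k - 6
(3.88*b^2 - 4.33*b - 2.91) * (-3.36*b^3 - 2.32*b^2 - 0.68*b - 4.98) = -13.0368*b^5 + 5.5472*b^4 + 17.1848*b^3 - 9.6268*b^2 + 23.5422*b + 14.4918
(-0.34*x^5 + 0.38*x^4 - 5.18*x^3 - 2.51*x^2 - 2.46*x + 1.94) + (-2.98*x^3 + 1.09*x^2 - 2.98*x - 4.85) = -0.34*x^5 + 0.38*x^4 - 8.16*x^3 - 1.42*x^2 - 5.44*x - 2.91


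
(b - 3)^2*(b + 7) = b^3 + b^2 - 33*b + 63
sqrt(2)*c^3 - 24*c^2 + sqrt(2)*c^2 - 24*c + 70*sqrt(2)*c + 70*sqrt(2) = (c - 7*sqrt(2))*(c - 5*sqrt(2))*(sqrt(2)*c + sqrt(2))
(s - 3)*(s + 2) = s^2 - s - 6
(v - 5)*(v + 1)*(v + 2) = v^3 - 2*v^2 - 13*v - 10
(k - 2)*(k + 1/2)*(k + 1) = k^3 - k^2/2 - 5*k/2 - 1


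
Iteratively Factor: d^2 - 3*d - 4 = (d + 1)*(d - 4)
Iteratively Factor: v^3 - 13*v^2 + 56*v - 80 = (v - 4)*(v^2 - 9*v + 20) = (v - 4)^2*(v - 5)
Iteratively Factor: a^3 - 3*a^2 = (a)*(a^2 - 3*a) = a^2*(a - 3)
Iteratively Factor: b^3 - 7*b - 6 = (b + 1)*(b^2 - b - 6) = (b - 3)*(b + 1)*(b + 2)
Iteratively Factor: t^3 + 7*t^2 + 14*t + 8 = (t + 4)*(t^2 + 3*t + 2) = (t + 2)*(t + 4)*(t + 1)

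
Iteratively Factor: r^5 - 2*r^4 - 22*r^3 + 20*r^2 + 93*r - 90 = (r - 1)*(r^4 - r^3 - 23*r^2 - 3*r + 90) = (r - 5)*(r - 1)*(r^3 + 4*r^2 - 3*r - 18) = (r - 5)*(r - 1)*(r + 3)*(r^2 + r - 6) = (r - 5)*(r - 1)*(r + 3)^2*(r - 2)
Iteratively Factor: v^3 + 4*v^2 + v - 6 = (v - 1)*(v^2 + 5*v + 6) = (v - 1)*(v + 2)*(v + 3)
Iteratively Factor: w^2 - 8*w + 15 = (w - 3)*(w - 5)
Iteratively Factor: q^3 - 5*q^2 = (q - 5)*(q^2) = q*(q - 5)*(q)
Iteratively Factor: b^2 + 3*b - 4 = (b + 4)*(b - 1)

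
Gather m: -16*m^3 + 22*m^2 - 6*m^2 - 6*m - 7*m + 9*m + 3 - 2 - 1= -16*m^3 + 16*m^2 - 4*m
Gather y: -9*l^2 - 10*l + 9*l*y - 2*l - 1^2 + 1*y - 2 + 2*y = -9*l^2 - 12*l + y*(9*l + 3) - 3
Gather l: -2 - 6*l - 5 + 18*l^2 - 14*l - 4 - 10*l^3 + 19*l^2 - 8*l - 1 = -10*l^3 + 37*l^2 - 28*l - 12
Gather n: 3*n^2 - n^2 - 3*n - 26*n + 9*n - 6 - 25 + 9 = 2*n^2 - 20*n - 22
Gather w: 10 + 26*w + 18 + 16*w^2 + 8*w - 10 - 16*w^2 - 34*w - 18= 0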